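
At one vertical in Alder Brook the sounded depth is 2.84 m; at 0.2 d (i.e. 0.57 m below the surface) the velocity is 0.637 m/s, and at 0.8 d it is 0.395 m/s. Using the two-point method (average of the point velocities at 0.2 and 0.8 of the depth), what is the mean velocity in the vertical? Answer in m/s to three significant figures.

v̄ = (0.637 + 0.395) / 2 = 0.5160 m/s

0.516 m/s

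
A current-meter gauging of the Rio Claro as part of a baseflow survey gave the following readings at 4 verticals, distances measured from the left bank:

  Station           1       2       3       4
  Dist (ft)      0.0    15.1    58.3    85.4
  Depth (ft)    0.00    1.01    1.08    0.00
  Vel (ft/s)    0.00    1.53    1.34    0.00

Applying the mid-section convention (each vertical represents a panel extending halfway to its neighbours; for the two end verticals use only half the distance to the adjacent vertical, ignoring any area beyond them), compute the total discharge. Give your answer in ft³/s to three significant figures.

95.9 ft³/s

w_2 = (58.3 − 0.0)/2 = 29.15 ft; q_2 = 1.53 × 1.01 × 29.15 = 45.05 ft³/s
w_3 = (85.4 − 15.1)/2 = 35.15 ft; q_3 = 1.34 × 1.08 × 35.15 = 50.87 ft³/s
Stations 1, 4 contribute zero (depth or velocity is 0).
Q = Σ qᵢ = 95.91 ft³/s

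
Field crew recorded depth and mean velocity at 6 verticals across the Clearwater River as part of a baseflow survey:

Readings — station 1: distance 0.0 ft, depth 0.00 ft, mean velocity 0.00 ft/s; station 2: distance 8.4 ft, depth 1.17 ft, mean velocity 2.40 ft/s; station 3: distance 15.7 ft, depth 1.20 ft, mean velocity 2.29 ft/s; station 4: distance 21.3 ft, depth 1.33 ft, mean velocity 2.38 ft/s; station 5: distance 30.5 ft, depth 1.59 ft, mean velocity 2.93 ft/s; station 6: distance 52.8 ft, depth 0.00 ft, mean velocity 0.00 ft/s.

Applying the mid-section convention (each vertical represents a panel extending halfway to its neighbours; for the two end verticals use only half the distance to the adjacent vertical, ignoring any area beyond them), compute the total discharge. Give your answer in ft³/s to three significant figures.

137 ft³/s

w_2 = (15.7 − 0.0)/2 = 7.85 ft; q_2 = 2.40 × 1.17 × 7.85 = 22.04 ft³/s
w_3 = (21.3 − 8.4)/2 = 6.45 ft; q_3 = 2.29 × 1.20 × 6.45 = 17.72 ft³/s
w_4 = (30.5 − 15.7)/2 = 7.4 ft; q_4 = 2.38 × 1.33 × 7.4 = 23.42 ft³/s
w_5 = (52.8 − 21.3)/2 = 15.75 ft; q_5 = 2.93 × 1.59 × 15.75 = 73.37 ft³/s
Stations 1, 6 contribute zero (depth or velocity is 0).
Q = Σ qᵢ = 136.6 ft³/s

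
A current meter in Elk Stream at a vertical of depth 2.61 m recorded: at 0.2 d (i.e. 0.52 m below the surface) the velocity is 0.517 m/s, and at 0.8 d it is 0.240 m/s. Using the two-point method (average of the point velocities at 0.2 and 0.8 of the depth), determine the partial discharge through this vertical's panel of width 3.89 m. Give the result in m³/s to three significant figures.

3.84 m³/s

v̄ = (0.517 + 0.240) / 2 = 0.3785 m/s
q = v̄ × d × w = 0.3785 × 2.61 × 3.89 = 3.843 m³/s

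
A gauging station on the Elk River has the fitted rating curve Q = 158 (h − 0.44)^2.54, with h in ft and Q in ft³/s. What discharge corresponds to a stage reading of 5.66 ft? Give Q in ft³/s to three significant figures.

Q = 158 × (5.66 − 0.44)^2.54 = 158 × 5.22^2.54 = 10510 ft³/s

10500 ft³/s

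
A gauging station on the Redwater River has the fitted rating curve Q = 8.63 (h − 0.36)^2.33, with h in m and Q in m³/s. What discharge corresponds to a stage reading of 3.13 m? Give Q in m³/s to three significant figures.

Q = 8.63 × (3.13 − 0.36)^2.33 = 8.63 × 2.77^2.33 = 92.68 m³/s

92.7 m³/s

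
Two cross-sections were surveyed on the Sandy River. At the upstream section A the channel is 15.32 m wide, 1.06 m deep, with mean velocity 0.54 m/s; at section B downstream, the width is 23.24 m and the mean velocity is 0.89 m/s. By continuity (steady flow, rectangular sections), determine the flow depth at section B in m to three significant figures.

Q = A₁V₁ = (15.32×1.06) × 0.54 = 8.769 m³/s
d₂ = Q/(b₂ V₂) = 8.769/(23.24×0.89) = 0.4240 m

0.424 m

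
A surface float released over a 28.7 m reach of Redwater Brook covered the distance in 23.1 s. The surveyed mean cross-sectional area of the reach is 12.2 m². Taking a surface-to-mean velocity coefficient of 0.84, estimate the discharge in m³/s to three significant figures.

v_surface = L / t̄ = 28.7 / 23.1 = 1.242 m/s
v_mean = 0.84 × 1.242 = 1.044 m/s
Q = A × v_mean = 12.2 × 1.044 = 12.73 m³/s

12.7 m³/s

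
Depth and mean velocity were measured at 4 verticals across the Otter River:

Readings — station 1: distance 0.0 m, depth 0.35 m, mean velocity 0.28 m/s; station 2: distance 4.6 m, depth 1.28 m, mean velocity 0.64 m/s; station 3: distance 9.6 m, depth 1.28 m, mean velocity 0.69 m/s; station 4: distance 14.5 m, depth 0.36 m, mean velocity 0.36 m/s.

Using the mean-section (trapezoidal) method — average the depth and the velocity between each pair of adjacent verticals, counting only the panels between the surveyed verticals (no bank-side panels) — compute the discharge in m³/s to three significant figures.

8.09 m³/s

Panel 1-2: Δb = 4.6 m, d̄ = (0.35+1.28)/2 = 0.815, v̄ = (0.28+0.64)/2 = 0.46 → q = 4.6×0.815×0.46 = 1.725 m³/s
Panel 2-3: Δb = 5 m, d̄ = (1.28+1.28)/2 = 1.28, v̄ = (0.64+0.69)/2 = 0.665 → q = 5×1.28×0.665 = 4.256 m³/s
Panel 3-4: Δb = 4.9 m, d̄ = (1.28+0.36)/2 = 0.82, v̄ = (0.69+0.36)/2 = 0.525 → q = 4.9×0.82×0.525 = 2.109 m³/s
Q = Σ q = 8.090 m³/s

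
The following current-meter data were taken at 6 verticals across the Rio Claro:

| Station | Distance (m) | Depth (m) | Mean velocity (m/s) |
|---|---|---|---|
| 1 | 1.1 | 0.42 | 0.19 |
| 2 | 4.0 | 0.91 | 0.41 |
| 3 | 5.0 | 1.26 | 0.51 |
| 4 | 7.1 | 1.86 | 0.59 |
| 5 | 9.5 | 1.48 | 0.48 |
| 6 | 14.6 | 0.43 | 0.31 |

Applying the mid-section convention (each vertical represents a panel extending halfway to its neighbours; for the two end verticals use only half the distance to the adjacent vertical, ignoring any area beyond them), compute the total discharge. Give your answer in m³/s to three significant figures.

w_1 = (4.0 − 1.1)/2 = 1.45 m; q_1 = 0.19 × 0.42 × 1.45 = 0.1157 m³/s
w_2 = (5.0 − 1.1)/2 = 1.95 m; q_2 = 0.41 × 0.91 × 1.95 = 0.7275 m³/s
w_3 = (7.1 − 4.0)/2 = 1.55 m; q_3 = 0.51 × 1.26 × 1.55 = 0.9960 m³/s
w_4 = (9.5 − 5.0)/2 = 2.25 m; q_4 = 0.59 × 1.86 × 2.25 = 2.469 m³/s
w_5 = (14.6 − 7.1)/2 = 3.75 m; q_5 = 0.48 × 1.48 × 3.75 = 2.664 m³/s
w_6 = (14.6 − 9.5)/2 = 2.55 m; q_6 = 0.31 × 0.43 × 2.55 = 0.3399 m³/s
Q = Σ qᵢ = 7.312 m³/s

7.31 m³/s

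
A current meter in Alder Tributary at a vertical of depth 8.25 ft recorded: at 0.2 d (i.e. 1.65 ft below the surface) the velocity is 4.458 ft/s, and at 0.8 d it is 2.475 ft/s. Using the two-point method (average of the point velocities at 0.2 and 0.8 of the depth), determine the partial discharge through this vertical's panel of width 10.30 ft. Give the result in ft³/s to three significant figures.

295 ft³/s

v̄ = (4.458 + 2.475) / 2 = 3.467 ft/s
q = v̄ × d × w = 3.467 × 8.25 × 10.30 = 294.6 ft³/s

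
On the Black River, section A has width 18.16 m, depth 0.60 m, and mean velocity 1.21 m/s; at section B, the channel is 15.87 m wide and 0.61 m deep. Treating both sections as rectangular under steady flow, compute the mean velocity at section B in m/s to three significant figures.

1.36 m/s

Q = A₁V₁ = (18.16×0.60) × 1.21 = 13.18 m³/s
A₂ = 15.87 × 0.61 = 9.681 m²
V₂ = Q/A₂ = 13.18/9.681 = 1.362 m/s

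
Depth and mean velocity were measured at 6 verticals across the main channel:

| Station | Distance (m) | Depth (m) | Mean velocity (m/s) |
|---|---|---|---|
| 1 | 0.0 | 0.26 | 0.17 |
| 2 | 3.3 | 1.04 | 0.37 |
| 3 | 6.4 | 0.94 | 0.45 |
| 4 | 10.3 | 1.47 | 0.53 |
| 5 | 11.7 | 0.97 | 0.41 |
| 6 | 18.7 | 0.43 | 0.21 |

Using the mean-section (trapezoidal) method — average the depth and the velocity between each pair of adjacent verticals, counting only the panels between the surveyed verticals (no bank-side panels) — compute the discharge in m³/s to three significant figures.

6.46 m³/s

Panel 1-2: Δb = 3.3 m, d̄ = (0.26+1.04)/2 = 0.65, v̄ = (0.17+0.37)/2 = 0.27 → q = 3.3×0.65×0.27 = 0.5792 m³/s
Panel 2-3: Δb = 3.1 m, d̄ = (1.04+0.94)/2 = 0.99, v̄ = (0.37+0.45)/2 = 0.41 → q = 3.1×0.99×0.41 = 1.258 m³/s
Panel 3-4: Δb = 3.9 m, d̄ = (0.94+1.47)/2 = 1.205, v̄ = (0.45+0.53)/2 = 0.49 → q = 3.9×1.205×0.49 = 2.303 m³/s
Panel 4-5: Δb = 1.4 m, d̄ = (1.47+0.97)/2 = 1.22, v̄ = (0.53+0.41)/2 = 0.47 → q = 1.4×1.22×0.47 = 0.8028 m³/s
Panel 5-6: Δb = 7 m, d̄ = (0.97+0.43)/2 = 0.7, v̄ = (0.41+0.21)/2 = 0.31 → q = 7×0.7×0.31 = 1.519 m³/s
Q = Σ q = 6.462 m³/s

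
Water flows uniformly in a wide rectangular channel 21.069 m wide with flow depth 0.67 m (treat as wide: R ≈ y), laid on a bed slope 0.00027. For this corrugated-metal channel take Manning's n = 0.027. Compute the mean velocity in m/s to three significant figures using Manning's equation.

0.466 m/s

A = b·y = 21.069 × 0.67 = 14.12 m²
Wide channel: R ≈ y = 0.67 m
Q = (1/n)·A·R^(2/3)·S^(1/2) = (1/0.027) × 14.12 × 0.6700^(2/3) × 0.00027^(1/2) = 6.578 m³/s
V = Q/A = 6.578/14.12 = 0.4660 m/s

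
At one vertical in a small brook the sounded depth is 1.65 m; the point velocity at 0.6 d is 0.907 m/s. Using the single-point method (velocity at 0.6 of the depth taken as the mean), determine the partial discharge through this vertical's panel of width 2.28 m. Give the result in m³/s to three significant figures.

v̄ = v₀.₆ = 0.907 m/s
q = v̄ × d × w = 0.9070 × 1.65 × 2.28 = 3.412 m³/s

3.41 m³/s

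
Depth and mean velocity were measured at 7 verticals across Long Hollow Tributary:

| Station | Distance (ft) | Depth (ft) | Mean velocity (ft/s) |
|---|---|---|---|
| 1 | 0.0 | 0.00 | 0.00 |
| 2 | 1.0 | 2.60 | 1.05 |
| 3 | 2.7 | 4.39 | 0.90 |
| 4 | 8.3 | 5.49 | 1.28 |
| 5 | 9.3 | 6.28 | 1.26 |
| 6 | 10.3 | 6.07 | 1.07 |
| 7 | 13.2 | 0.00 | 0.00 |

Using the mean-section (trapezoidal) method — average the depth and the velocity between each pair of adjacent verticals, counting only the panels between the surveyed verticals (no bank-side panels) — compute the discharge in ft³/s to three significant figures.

56.0 ft³/s

Panel 1-2: Δb = 1 ft, d̄ = (0.00+2.60)/2 = 1.3, v̄ = (0.00+1.05)/2 = 0.525 → q = 1×1.3×0.525 = 0.6825 ft³/s
Panel 2-3: Δb = 1.7 ft, d̄ = (2.60+4.39)/2 = 3.495, v̄ = (1.05+0.90)/2 = 0.975 → q = 1.7×3.495×0.975 = 5.793 ft³/s
Panel 3-4: Δb = 5.6 ft, d̄ = (4.39+5.49)/2 = 4.94, v̄ = (0.90+1.28)/2 = 1.09 → q = 5.6×4.94×1.09 = 30.15 ft³/s
Panel 4-5: Δb = 1 ft, d̄ = (5.49+6.28)/2 = 5.885, v̄ = (1.28+1.26)/2 = 1.27 → q = 1×5.885×1.27 = 7.474 ft³/s
Panel 5-6: Δb = 1 ft, d̄ = (6.28+6.07)/2 = 6.175, v̄ = (1.26+1.07)/2 = 1.165 → q = 1×6.175×1.165 = 7.194 ft³/s
Panel 6-7: Δb = 2.9 ft, d̄ = (6.07+0.00)/2 = 3.035, v̄ = (1.07+0.00)/2 = 0.535 → q = 2.9×3.035×0.535 = 4.709 ft³/s
Q = Σ q = 56.01 ft³/s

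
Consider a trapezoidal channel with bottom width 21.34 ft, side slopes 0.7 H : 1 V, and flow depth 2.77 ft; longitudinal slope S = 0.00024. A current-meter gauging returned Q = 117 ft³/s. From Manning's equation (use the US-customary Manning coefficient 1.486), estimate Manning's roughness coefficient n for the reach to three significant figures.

0.0221

A = (b + z·y)·y = (21.34 + 0.7×2.77)×2.77 = 64.48 ft²
P = b + 2y√(1+z²) = 21.34 + 2×2.77×√(1+0.7²) = 28.10 ft
R = A/P = 64.48/28.10 = 2.295 ft
n = (1.486/Q)·A·R^(2/3)·S^(1/2) = (1.486/117) × 64.48 × 1.740 × 0.01549 = 0.02207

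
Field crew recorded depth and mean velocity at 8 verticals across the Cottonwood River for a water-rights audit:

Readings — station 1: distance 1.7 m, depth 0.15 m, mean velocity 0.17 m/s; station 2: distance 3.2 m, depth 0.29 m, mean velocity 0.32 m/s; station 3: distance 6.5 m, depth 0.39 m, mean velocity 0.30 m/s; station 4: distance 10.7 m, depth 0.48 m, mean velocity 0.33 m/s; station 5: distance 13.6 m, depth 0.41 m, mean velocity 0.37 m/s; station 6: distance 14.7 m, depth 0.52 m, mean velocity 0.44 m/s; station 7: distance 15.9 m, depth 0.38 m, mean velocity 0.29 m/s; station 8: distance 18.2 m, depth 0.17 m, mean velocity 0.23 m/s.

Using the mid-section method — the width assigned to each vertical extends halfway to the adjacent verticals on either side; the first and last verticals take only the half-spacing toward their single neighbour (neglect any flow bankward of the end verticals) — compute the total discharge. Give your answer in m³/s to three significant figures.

w_1 = (3.2 − 1.7)/2 = 0.75 m; q_1 = 0.17 × 0.15 × 0.75 = 0.01913 m³/s
w_2 = (6.5 − 1.7)/2 = 2.4 m; q_2 = 0.32 × 0.29 × 2.4 = 0.2227 m³/s
w_3 = (10.7 − 3.2)/2 = 3.75 m; q_3 = 0.30 × 0.39 × 3.75 = 0.4388 m³/s
w_4 = (13.6 − 6.5)/2 = 3.55 m; q_4 = 0.33 × 0.48 × 3.55 = 0.5623 m³/s
w_5 = (14.7 − 10.7)/2 = 2 m; q_5 = 0.37 × 0.41 × 2 = 0.3034 m³/s
w_6 = (15.9 − 13.6)/2 = 1.15 m; q_6 = 0.44 × 0.52 × 1.15 = 0.2631 m³/s
w_7 = (18.2 − 14.7)/2 = 1.75 m; q_7 = 0.29 × 0.38 × 1.75 = 0.1929 m³/s
w_8 = (18.2 − 15.9)/2 = 1.15 m; q_8 = 0.23 × 0.17 × 1.15 = 0.04497 m³/s
Q = Σ qᵢ = 2.047 m³/s

2.05 m³/s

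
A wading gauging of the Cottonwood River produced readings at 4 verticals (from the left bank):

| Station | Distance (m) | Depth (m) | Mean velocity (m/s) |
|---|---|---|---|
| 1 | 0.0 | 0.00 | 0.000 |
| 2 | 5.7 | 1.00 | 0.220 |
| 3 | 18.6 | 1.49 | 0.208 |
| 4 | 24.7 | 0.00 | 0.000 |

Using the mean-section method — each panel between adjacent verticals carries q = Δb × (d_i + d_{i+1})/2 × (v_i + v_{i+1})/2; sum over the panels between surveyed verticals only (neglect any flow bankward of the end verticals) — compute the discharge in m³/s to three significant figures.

Panel 1-2: Δb = 5.7 m, d̄ = (0.00+1.00)/2 = 0.5, v̄ = (0.000+0.220)/2 = 0.11 → q = 5.7×0.5×0.11 = 0.3135 m³/s
Panel 2-3: Δb = 12.9 m, d̄ = (1.00+1.49)/2 = 1.245, v̄ = (0.220+0.208)/2 = 0.214 → q = 12.9×1.245×0.214 = 3.437 m³/s
Panel 3-4: Δb = 6.1 m, d̄ = (1.49+0.00)/2 = 0.745, v̄ = (0.208+0.000)/2 = 0.104 → q = 6.1×0.745×0.104 = 0.4726 m³/s
Q = Σ q = 4.223 m³/s

4.22 m³/s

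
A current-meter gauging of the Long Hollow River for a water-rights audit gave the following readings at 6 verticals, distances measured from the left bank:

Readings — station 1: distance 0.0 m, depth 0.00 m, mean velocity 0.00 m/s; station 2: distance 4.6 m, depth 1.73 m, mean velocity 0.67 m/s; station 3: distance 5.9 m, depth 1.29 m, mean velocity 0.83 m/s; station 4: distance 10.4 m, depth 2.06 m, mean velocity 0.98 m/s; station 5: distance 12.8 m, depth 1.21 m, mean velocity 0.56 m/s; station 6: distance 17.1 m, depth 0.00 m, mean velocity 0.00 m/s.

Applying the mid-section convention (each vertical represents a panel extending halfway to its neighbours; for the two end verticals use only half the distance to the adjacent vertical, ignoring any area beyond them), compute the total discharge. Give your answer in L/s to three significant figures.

15800 L/s

w_2 = (5.9 − 0.0)/2 = 2.95 m; q_2 = 0.67 × 1.73 × 2.95 = 3.419 m³/s
w_3 = (10.4 − 4.6)/2 = 2.9 m; q_3 = 0.83 × 1.29 × 2.9 = 3.105 m³/s
w_4 = (12.8 − 5.9)/2 = 3.45 m; q_4 = 0.98 × 2.06 × 3.45 = 6.965 m³/s
w_5 = (17.1 − 10.4)/2 = 3.35 m; q_5 = 0.56 × 1.21 × 3.35 = 2.270 m³/s
Stations 1, 6 contribute zero (depth or velocity is 0).
Q = Σ qᵢ = 15.76 m³/s
= 15.76 × 1000 = 15760 L/s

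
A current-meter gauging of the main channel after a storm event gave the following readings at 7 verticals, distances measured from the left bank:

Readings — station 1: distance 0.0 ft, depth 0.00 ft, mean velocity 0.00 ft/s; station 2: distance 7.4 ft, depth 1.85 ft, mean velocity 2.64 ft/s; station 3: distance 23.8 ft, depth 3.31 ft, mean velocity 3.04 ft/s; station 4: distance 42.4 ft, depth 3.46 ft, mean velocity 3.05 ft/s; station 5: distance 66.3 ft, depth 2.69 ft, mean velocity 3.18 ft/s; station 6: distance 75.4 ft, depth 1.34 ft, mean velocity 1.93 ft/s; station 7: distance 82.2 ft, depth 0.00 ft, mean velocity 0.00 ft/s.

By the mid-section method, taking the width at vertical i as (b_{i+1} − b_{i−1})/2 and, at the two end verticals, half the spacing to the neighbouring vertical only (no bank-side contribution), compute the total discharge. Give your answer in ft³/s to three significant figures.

620 ft³/s

w_2 = (23.8 − 0.0)/2 = 11.9 ft; q_2 = 2.64 × 1.85 × 11.9 = 58.12 ft³/s
w_3 = (42.4 − 7.4)/2 = 17.5 ft; q_3 = 3.04 × 3.31 × 17.5 = 176.1 ft³/s
w_4 = (66.3 − 23.8)/2 = 21.25 ft; q_4 = 3.05 × 3.46 × 21.25 = 224.3 ft³/s
w_5 = (75.4 − 42.4)/2 = 16.5 ft; q_5 = 3.18 × 2.69 × 16.5 = 141.1 ft³/s
w_6 = (82.2 − 66.3)/2 = 7.95 ft; q_6 = 1.93 × 1.34 × 7.95 = 20.56 ft³/s
Stations 1, 7 contribute zero (depth or velocity is 0).
Q = Σ qᵢ = 620.2 ft³/s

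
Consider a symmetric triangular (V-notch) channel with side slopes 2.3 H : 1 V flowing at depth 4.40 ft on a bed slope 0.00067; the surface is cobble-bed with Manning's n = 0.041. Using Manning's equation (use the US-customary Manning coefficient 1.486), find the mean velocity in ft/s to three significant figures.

A = z·y² = 2.3×4.40² = 44.53 ft²
P = 2y√(1+z²) = 2×4.40×√(1+2.3²) = 22.07 ft
R = A/P = 44.53/22.07 = 2.018 ft
Q = (1.486/n)·A·R^(2/3)·S^(1/2) = (1.486/0.041) × 44.53 × 2.018^(2/3) × 0.00067^(1/2) = 66.70 ft³/s
V = Q/A = 66.70/44.53 = 1.498 ft/s

1.50 ft/s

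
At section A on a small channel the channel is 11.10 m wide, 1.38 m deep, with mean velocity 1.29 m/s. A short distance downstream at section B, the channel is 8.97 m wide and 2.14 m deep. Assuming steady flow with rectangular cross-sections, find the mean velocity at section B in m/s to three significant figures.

Q = A₁V₁ = (11.10×1.38) × 1.29 = 19.76 m³/s
A₂ = 8.97 × 2.14 = 19.20 m²
V₂ = Q/A₂ = 19.76/19.20 = 1.029 m/s

1.03 m/s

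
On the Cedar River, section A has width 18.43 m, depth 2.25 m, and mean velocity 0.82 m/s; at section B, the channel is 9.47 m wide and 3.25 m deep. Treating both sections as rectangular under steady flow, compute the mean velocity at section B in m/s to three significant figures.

1.10 m/s

Q = A₁V₁ = (18.43×2.25) × 0.82 = 34.00 m³/s
A₂ = 9.47 × 3.25 = 30.78 m²
V₂ = Q/A₂ = 34.00/30.78 = 1.105 m/s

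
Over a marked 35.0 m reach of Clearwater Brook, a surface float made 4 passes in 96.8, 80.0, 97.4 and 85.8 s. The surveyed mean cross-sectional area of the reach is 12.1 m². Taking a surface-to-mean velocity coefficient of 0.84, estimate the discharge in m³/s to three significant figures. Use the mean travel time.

t̄ = (96.8 + 80.0 + 97.4 + 85.8) / 4 = 90 s
v_surface = L / t̄ = 35.0 / 90 = 0.3889 m/s
v_mean = 0.84 × 0.3889 = 0.3267 m/s
Q = A × v_mean = 12.1 × 0.3267 = 3.953 m³/s

3.95 m³/s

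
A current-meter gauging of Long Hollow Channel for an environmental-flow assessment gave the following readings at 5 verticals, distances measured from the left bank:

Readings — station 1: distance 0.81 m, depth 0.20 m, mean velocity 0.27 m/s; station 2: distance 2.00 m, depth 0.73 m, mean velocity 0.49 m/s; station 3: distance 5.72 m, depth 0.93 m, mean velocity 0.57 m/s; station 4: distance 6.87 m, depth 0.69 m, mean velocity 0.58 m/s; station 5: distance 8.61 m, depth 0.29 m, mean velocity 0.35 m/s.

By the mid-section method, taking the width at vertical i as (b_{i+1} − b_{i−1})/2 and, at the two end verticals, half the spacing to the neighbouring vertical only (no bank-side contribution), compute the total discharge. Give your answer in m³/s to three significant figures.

2.87 m³/s

w_1 = (2.00 − 0.81)/2 = 0.595 m; q_1 = 0.27 × 0.20 × 0.595 = 0.03213 m³/s
w_2 = (5.72 − 0.81)/2 = 2.455 m; q_2 = 0.49 × 0.73 × 2.455 = 0.8782 m³/s
w_3 = (6.87 − 2.00)/2 = 2.435 m; q_3 = 0.57 × 0.93 × 2.435 = 1.291 m³/s
w_4 = (8.61 − 5.72)/2 = 1.445 m; q_4 = 0.58 × 0.69 × 1.445 = 0.5783 m³/s
w_5 = (8.61 − 6.87)/2 = 0.87 m; q_5 = 0.35 × 0.29 × 0.87 = 0.08831 m³/s
Q = Σ qᵢ = 2.868 m³/s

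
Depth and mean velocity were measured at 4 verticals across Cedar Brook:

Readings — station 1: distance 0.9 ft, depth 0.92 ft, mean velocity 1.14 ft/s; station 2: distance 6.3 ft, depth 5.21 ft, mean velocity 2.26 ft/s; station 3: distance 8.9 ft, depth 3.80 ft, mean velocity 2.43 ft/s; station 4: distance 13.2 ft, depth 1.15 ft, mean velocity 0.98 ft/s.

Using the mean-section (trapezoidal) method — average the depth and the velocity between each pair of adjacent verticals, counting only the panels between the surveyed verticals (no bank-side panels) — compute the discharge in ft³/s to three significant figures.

Panel 1-2: Δb = 5.4 ft, d̄ = (0.92+5.21)/2 = 3.065, v̄ = (1.14+2.26)/2 = 1.7 → q = 5.4×3.065×1.7 = 28.14 ft³/s
Panel 2-3: Δb = 2.6 ft, d̄ = (5.21+3.80)/2 = 4.505, v̄ = (2.26+2.43)/2 = 2.345 → q = 2.6×4.505×2.345 = 27.47 ft³/s
Panel 3-4: Δb = 4.3 ft, d̄ = (3.80+1.15)/2 = 2.475, v̄ = (2.43+0.98)/2 = 1.705 → q = 4.3×2.475×1.705 = 18.15 ft³/s
Q = Σ q = 73.75 ft³/s

73.7 ft³/s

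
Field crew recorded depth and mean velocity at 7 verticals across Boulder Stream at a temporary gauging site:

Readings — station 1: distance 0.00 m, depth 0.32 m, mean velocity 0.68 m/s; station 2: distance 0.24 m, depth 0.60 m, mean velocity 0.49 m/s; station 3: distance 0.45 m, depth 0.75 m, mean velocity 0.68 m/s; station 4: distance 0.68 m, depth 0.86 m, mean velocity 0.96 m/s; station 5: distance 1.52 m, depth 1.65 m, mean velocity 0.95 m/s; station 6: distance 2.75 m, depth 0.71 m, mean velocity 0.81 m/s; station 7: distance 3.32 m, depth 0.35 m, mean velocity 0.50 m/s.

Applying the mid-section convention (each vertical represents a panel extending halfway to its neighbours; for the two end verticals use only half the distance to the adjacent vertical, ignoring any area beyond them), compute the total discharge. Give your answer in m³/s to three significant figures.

2.84 m³/s

w_1 = (0.24 − 0.00)/2 = 0.12 m; q_1 = 0.68 × 0.32 × 0.12 = 0.02611 m³/s
w_2 = (0.45 − 0.00)/2 = 0.225 m; q_2 = 0.49 × 0.60 × 0.225 = 0.06615 m³/s
w_3 = (0.68 − 0.24)/2 = 0.22 m; q_3 = 0.68 × 0.75 × 0.22 = 0.1122 m³/s
w_4 = (1.52 − 0.45)/2 = 0.535 m; q_4 = 0.96 × 0.86 × 0.535 = 0.4417 m³/s
w_5 = (2.75 − 0.68)/2 = 1.035 m; q_5 = 0.95 × 1.65 × 1.035 = 1.622 m³/s
w_6 = (3.32 − 1.52)/2 = 0.9 m; q_6 = 0.81 × 0.71 × 0.9 = 0.5176 m³/s
w_7 = (3.32 − 2.75)/2 = 0.285 m; q_7 = 0.50 × 0.35 × 0.285 = 0.04988 m³/s
Q = Σ qᵢ = 2.836 m³/s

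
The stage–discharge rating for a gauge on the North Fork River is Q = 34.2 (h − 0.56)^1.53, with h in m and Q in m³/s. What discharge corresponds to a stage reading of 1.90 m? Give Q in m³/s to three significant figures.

Q = 34.2 × (1.90 − 0.56)^1.53 = 34.2 × 1.34^1.53 = 53.52 m³/s

53.5 m³/s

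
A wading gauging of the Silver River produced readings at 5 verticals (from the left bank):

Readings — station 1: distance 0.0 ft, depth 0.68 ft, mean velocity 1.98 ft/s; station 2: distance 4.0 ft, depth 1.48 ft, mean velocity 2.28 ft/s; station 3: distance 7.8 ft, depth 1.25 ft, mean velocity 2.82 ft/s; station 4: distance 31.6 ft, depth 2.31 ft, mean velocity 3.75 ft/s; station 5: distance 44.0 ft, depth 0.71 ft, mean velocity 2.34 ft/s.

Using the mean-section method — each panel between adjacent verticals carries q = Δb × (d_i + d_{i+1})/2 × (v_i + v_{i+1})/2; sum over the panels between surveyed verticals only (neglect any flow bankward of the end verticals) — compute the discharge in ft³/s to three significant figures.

219 ft³/s

Panel 1-2: Δb = 4 ft, d̄ = (0.68+1.48)/2 = 1.08, v̄ = (1.98+2.28)/2 = 2.13 → q = 4×1.08×2.13 = 9.202 ft³/s
Panel 2-3: Δb = 3.8 ft, d̄ = (1.48+1.25)/2 = 1.365, v̄ = (2.28+2.82)/2 = 2.55 → q = 3.8×1.365×2.55 = 13.23 ft³/s
Panel 3-4: Δb = 23.8 ft, d̄ = (1.25+2.31)/2 = 1.78, v̄ = (2.82+3.75)/2 = 3.285 → q = 23.8×1.78×3.285 = 139.2 ft³/s
Panel 4-5: Δb = 12.4 ft, d̄ = (2.31+0.71)/2 = 1.51, v̄ = (3.75+2.34)/2 = 3.045 → q = 12.4×1.51×3.045 = 57.01 ft³/s
Q = Σ q = 218.6 ft³/s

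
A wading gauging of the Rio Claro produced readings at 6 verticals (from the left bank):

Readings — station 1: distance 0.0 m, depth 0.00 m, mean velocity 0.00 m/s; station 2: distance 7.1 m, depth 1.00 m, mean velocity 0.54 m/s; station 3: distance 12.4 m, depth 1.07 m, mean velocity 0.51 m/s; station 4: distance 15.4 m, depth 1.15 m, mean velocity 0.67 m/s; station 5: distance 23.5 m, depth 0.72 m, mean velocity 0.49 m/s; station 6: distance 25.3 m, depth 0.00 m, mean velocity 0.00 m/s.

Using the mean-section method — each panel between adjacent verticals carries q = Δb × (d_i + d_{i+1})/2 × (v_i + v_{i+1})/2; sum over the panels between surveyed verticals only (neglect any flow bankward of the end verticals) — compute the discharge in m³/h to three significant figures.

37300 m³/h

Panel 1-2: Δb = 7.1 m, d̄ = (0.00+1.00)/2 = 0.5, v̄ = (0.00+0.54)/2 = 0.27 → q = 7.1×0.5×0.27 = 0.9585 m³/s
Panel 2-3: Δb = 5.3 m, d̄ = (1.00+1.07)/2 = 1.035, v̄ = (0.54+0.51)/2 = 0.525 → q = 5.3×1.035×0.525 = 2.880 m³/s
Panel 3-4: Δb = 3 m, d̄ = (1.07+1.15)/2 = 1.11, v̄ = (0.51+0.67)/2 = 0.59 → q = 3×1.11×0.59 = 1.965 m³/s
Panel 4-5: Δb = 8.1 m, d̄ = (1.15+0.72)/2 = 0.935, v̄ = (0.67+0.49)/2 = 0.58 → q = 8.1×0.935×0.58 = 4.393 m³/s
Panel 5-6: Δb = 1.8 m, d̄ = (0.72+0.00)/2 = 0.36, v̄ = (0.49+0.00)/2 = 0.245 → q = 1.8×0.36×0.245 = 0.1588 m³/s
Q = Σ q = 10.35 m³/s
= 10.35 × 3600 = 37280 m³/h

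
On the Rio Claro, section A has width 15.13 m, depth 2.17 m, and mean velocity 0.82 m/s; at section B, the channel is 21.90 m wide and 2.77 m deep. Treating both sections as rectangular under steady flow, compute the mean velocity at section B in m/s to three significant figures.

Q = A₁V₁ = (15.13×2.17) × 0.82 = 26.92 m³/s
A₂ = 21.90 × 2.77 = 60.66 m²
V₂ = Q/A₂ = 26.92/60.66 = 0.4438 m/s

0.444 m/s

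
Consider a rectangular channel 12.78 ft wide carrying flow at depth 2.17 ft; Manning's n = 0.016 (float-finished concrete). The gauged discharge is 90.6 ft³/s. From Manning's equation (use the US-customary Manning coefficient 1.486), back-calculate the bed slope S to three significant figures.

A = b·y = 12.78 × 2.17 = 27.73 ft²
P = b + 2y = 12.78 + 2×2.17 = 17.12 ft
R = A/P = 27.73/17.12 = 1.620 ft
S = (Q·n / (1.486·A·R^(2/3)))² = (90.6×0.016 / (1.486×27.73×1.379))² = 0.0006504

0.000650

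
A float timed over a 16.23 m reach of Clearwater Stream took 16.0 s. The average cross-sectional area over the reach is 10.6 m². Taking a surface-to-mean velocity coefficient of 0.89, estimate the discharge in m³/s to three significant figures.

9.57 m³/s

v_surface = L / t̄ = 16.23 / 16 = 1.014 m/s
v_mean = 0.89 × 1.014 = 0.9028 m/s
Q = A × v_mean = 10.6 × 0.9028 = 9.570 m³/s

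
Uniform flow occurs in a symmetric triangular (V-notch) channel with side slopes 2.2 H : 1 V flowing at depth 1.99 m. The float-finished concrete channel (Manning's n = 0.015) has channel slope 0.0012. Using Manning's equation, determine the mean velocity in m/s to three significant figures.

2.16 m/s

A = z·y² = 2.2×1.99² = 8.712 m²
P = 2y√(1+z²) = 2×1.99×√(1+2.2²) = 9.618 m
R = A/P = 8.712/9.618 = 0.9058 m
Q = (1/n)·A·R^(2/3)·S^(1/2) = (1/0.015) × 8.712 × 0.9058^(2/3) × 0.0012^(1/2) = 18.84 m³/s
V = Q/A = 18.84/8.712 = 2.162 m/s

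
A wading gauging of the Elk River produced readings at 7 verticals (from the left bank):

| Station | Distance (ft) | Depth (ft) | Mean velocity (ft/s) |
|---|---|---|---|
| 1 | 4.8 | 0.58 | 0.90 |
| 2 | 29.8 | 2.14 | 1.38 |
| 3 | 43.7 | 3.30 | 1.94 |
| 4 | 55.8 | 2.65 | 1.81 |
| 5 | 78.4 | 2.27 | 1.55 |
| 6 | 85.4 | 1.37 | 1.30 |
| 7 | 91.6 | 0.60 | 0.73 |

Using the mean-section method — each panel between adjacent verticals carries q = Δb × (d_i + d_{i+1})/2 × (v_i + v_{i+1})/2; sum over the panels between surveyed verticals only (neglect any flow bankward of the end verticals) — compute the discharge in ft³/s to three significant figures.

Panel 1-2: Δb = 25 ft, d̄ = (0.58+2.14)/2 = 1.36, v̄ = (0.90+1.38)/2 = 1.14 → q = 25×1.36×1.14 = 38.76 ft³/s
Panel 2-3: Δb = 13.9 ft, d̄ = (2.14+3.30)/2 = 2.72, v̄ = (1.38+1.94)/2 = 1.66 → q = 13.9×2.72×1.66 = 62.76 ft³/s
Panel 3-4: Δb = 12.1 ft, d̄ = (3.30+2.65)/2 = 2.975, v̄ = (1.94+1.81)/2 = 1.875 → q = 12.1×2.975×1.875 = 67.50 ft³/s
Panel 4-5: Δb = 22.6 ft, d̄ = (2.65+2.27)/2 = 2.46, v̄ = (1.81+1.55)/2 = 1.68 → q = 22.6×2.46×1.68 = 93.40 ft³/s
Panel 5-6: Δb = 7 ft, d̄ = (2.27+1.37)/2 = 1.82, v̄ = (1.55+1.30)/2 = 1.425 → q = 7×1.82×1.425 = 18.15 ft³/s
Panel 6-7: Δb = 6.2 ft, d̄ = (1.37+0.60)/2 = 0.985, v̄ = (1.30+0.73)/2 = 1.015 → q = 6.2×0.985×1.015 = 6.199 ft³/s
Q = Σ q = 286.8 ft³/s

287 ft³/s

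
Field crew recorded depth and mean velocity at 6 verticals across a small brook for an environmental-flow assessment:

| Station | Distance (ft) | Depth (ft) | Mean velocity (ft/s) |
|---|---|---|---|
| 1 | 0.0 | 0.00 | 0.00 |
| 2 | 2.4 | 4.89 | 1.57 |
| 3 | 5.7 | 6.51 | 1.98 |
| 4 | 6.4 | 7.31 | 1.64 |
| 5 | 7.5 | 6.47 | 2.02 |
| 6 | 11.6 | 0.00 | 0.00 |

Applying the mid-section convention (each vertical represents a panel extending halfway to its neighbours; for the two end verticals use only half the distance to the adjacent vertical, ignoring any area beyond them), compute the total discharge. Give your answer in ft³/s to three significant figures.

92.4 ft³/s

w_2 = (5.7 − 0.0)/2 = 2.85 ft; q_2 = 1.57 × 4.89 × 2.85 = 21.88 ft³/s
w_3 = (6.4 − 2.4)/2 = 2 ft; q_3 = 1.98 × 6.51 × 2 = 25.78 ft³/s
w_4 = (7.5 − 5.7)/2 = 0.9 ft; q_4 = 1.64 × 7.31 × 0.9 = 10.79 ft³/s
w_5 = (11.6 − 6.4)/2 = 2.6 ft; q_5 = 2.02 × 6.47 × 2.6 = 33.98 ft³/s
Stations 1, 6 contribute zero (depth or velocity is 0).
Q = Σ qᵢ = 92.43 ft³/s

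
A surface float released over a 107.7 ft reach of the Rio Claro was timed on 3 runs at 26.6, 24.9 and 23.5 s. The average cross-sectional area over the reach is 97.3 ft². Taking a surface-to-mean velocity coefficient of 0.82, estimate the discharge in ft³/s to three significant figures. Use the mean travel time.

344 ft³/s

t̄ = (26.6 + 24.9 + 23.5) / 3 = 25 s
v_surface = L / t̄ = 107.7 / 25 = 4.308 ft/s
v_mean = 0.82 × 4.308 = 3.533 ft/s
Q = A × v_mean = 97.3 × 3.533 = 343.7 ft³/s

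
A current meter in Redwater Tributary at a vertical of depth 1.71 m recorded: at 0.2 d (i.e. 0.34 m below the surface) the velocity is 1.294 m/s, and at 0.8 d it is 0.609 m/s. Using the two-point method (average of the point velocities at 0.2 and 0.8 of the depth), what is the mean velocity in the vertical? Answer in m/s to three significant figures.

0.952 m/s

v̄ = (1.294 + 0.609) / 2 = 0.9515 m/s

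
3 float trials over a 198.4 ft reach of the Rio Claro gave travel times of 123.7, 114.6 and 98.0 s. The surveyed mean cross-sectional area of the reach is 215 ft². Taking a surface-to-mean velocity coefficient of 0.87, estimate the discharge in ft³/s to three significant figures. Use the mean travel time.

331 ft³/s

t̄ = (123.7 + 114.6 + 98.0) / 3 = 112.1 s
v_surface = L / t̄ = 198.4 / 112.1 = 1.770 ft/s
v_mean = 0.87 × 1.770 = 1.540 ft/s
Q = A × v_mean = 215 × 1.540 = 331.1 ft³/s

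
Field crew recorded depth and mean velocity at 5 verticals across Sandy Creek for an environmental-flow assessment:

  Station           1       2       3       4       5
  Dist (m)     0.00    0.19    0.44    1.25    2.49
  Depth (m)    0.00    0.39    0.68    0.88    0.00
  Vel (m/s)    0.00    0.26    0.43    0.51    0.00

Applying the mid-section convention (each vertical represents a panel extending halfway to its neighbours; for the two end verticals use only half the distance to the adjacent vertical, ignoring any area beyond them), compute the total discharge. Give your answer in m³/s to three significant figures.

w_2 = (0.44 − 0.00)/2 = 0.22 m; q_2 = 0.26 × 0.39 × 0.22 = 0.02231 m³/s
w_3 = (1.25 − 0.19)/2 = 0.53 m; q_3 = 0.43 × 0.68 × 0.53 = 0.1550 m³/s
w_4 = (2.49 − 0.44)/2 = 1.025 m; q_4 = 0.51 × 0.88 × 1.025 = 0.4600 m³/s
Stations 1, 5 contribute zero (depth or velocity is 0).
Q = Σ qᵢ = 0.6373 m³/s

0.637 m³/s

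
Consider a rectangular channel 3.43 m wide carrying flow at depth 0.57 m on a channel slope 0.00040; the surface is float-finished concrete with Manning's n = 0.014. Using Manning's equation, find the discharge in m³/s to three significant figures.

1.59 m³/s

A = b·y = 3.43 × 0.57 = 1.955 m²
P = b + 2y = 3.43 + 2×0.57 = 4.570 m
R = A/P = 1.955/4.570 = 0.4278 m
Q = (1/n)·A·R^(2/3)·S^(1/2) = (1/0.014) × 1.955 × 0.4278^(2/3) × 0.00040^(1/2) = 1.586 m³/s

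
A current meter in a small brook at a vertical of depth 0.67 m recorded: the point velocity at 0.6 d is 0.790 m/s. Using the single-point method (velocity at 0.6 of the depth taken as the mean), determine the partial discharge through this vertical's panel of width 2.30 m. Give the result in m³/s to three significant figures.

1.22 m³/s

v̄ = v₀.₆ = 0.790 m/s
q = v̄ × d × w = 0.7900 × 0.67 × 2.30 = 1.217 m³/s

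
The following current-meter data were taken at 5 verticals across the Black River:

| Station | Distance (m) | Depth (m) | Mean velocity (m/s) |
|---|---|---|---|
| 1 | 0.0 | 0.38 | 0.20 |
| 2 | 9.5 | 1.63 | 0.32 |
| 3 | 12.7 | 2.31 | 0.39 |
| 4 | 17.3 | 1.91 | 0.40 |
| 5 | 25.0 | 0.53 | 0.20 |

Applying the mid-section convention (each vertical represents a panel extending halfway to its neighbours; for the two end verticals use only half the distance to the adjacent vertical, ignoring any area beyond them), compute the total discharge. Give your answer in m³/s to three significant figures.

w_1 = (9.5 − 0.0)/2 = 4.75 m; q_1 = 0.20 × 0.38 × 4.75 = 0.3610 m³/s
w_2 = (12.7 − 0.0)/2 = 6.35 m; q_2 = 0.32 × 1.63 × 6.35 = 3.312 m³/s
w_3 = (17.3 − 9.5)/2 = 3.9 m; q_3 = 0.39 × 2.31 × 3.9 = 3.514 m³/s
w_4 = (25.0 − 12.7)/2 = 6.15 m; q_4 = 0.40 × 1.91 × 6.15 = 4.699 m³/s
w_5 = (25.0 − 17.3)/2 = 3.85 m; q_5 = 0.20 × 0.53 × 3.85 = 0.4081 m³/s
Q = Σ qᵢ = 12.29 m³/s

12.3 m³/s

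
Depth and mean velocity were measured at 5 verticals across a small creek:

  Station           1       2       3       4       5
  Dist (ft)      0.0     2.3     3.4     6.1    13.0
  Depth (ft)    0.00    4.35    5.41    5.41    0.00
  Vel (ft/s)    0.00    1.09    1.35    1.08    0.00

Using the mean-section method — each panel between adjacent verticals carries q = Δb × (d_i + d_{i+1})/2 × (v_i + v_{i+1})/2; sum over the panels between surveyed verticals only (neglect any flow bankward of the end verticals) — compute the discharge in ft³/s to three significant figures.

37.1 ft³/s

Panel 1-2: Δb = 2.3 ft, d̄ = (0.00+4.35)/2 = 2.175, v̄ = (0.00+1.09)/2 = 0.545 → q = 2.3×2.175×0.545 = 2.726 ft³/s
Panel 2-3: Δb = 1.1 ft, d̄ = (4.35+5.41)/2 = 4.88, v̄ = (1.09+1.35)/2 = 1.22 → q = 1.1×4.88×1.22 = 6.549 ft³/s
Panel 3-4: Δb = 2.7 ft, d̄ = (5.41+5.41)/2 = 5.41, v̄ = (1.35+1.08)/2 = 1.215 → q = 2.7×5.41×1.215 = 17.75 ft³/s
Panel 4-5: Δb = 6.9 ft, d̄ = (5.41+0.00)/2 = 2.705, v̄ = (1.08+0.00)/2 = 0.54 → q = 6.9×2.705×0.54 = 10.08 ft³/s
Q = Σ q = 37.10 ft³/s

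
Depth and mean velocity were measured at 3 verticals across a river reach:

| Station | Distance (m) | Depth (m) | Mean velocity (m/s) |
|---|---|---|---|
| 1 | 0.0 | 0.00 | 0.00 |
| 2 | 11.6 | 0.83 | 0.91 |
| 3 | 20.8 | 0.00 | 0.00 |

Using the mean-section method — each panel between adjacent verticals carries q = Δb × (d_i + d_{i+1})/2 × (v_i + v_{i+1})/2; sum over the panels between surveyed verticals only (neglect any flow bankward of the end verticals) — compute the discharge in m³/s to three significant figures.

Panel 1-2: Δb = 11.6 m, d̄ = (0.00+0.83)/2 = 0.415, v̄ = (0.00+0.91)/2 = 0.455 → q = 11.6×0.415×0.455 = 2.190 m³/s
Panel 2-3: Δb = 9.2 m, d̄ = (0.83+0.00)/2 = 0.415, v̄ = (0.91+0.00)/2 = 0.455 → q = 9.2×0.415×0.455 = 1.737 m³/s
Q = Σ q = 3.928 m³/s

3.93 m³/s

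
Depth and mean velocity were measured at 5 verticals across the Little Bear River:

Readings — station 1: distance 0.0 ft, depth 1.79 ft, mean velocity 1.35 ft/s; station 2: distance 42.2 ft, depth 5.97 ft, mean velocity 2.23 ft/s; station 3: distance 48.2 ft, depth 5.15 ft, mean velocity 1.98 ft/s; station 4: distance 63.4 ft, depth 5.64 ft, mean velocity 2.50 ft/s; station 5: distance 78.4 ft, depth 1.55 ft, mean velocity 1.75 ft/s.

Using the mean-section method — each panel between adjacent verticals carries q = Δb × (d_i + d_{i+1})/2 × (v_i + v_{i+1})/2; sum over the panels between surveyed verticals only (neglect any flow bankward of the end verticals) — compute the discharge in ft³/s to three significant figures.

662 ft³/s

Panel 1-2: Δb = 42.2 ft, d̄ = (1.79+5.97)/2 = 3.88, v̄ = (1.35+2.23)/2 = 1.79 → q = 42.2×3.88×1.79 = 293.1 ft³/s
Panel 2-3: Δb = 6 ft, d̄ = (5.97+5.15)/2 = 5.56, v̄ = (2.23+1.98)/2 = 2.105 → q = 6×5.56×2.105 = 70.22 ft³/s
Panel 3-4: Δb = 15.2 ft, d̄ = (5.15+5.64)/2 = 5.395, v̄ = (1.98+2.50)/2 = 2.24 → q = 15.2×5.395×2.24 = 183.7 ft³/s
Panel 4-5: Δb = 15 ft, d̄ = (5.64+1.55)/2 = 3.595, v̄ = (2.50+1.75)/2 = 2.125 → q = 15×3.595×2.125 = 114.6 ft³/s
Q = Σ q = 661.6 ft³/s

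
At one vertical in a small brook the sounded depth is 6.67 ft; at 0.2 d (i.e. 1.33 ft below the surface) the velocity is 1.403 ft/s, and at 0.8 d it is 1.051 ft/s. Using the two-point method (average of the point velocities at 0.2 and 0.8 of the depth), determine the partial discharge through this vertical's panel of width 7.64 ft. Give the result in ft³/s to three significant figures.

v̄ = (1.403 + 1.051) / 2 = 1.227 ft/s
q = v̄ × d × w = 1.227 × 6.67 × 7.64 = 62.53 ft³/s

62.5 ft³/s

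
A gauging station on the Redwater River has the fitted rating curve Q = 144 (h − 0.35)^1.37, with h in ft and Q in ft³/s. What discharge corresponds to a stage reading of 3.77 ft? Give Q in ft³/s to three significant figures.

776 ft³/s

Q = 144 × (3.77 − 0.35)^1.37 = 144 × 3.42^1.37 = 776.2 ft³/s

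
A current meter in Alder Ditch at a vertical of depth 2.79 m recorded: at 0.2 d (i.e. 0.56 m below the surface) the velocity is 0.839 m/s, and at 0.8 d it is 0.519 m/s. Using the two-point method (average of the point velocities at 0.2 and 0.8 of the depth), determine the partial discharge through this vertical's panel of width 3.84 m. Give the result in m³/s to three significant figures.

7.27 m³/s

v̄ = (0.839 + 0.519) / 2 = 0.6790 m/s
q = v̄ × d × w = 0.6790 × 2.79 × 3.84 = 7.275 m³/s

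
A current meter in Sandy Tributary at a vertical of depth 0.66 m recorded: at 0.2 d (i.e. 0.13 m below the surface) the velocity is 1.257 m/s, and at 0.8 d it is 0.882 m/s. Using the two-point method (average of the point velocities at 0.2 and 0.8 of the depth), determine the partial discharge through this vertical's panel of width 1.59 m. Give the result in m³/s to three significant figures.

1.12 m³/s

v̄ = (1.257 + 0.882) / 2 = 1.070 m/s
q = v̄ × d × w = 1.070 × 0.66 × 1.59 = 1.122 m³/s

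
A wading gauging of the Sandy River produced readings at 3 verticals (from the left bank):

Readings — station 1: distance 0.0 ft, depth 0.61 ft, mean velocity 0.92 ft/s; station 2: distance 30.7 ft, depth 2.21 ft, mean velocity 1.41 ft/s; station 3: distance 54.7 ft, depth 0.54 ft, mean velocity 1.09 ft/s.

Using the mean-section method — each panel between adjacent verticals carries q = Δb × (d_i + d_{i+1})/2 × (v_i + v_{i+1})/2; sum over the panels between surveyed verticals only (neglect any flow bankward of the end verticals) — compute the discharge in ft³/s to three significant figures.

Panel 1-2: Δb = 30.7 ft, d̄ = (0.61+2.21)/2 = 1.41, v̄ = (0.92+1.41)/2 = 1.165 → q = 30.7×1.41×1.165 = 50.43 ft³/s
Panel 2-3: Δb = 24 ft, d̄ = (2.21+0.54)/2 = 1.375, v̄ = (1.41+1.09)/2 = 1.25 → q = 24×1.375×1.25 = 41.25 ft³/s
Q = Σ q = 91.68 ft³/s

91.7 ft³/s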